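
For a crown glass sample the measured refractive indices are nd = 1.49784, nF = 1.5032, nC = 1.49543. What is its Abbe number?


Abbe number formula: Vd = (nd - 1) / (nF - nC)
  nd - 1 = 1.49784 - 1 = 0.49784
  nF - nC = 1.5032 - 1.49543 = 0.00777
  Vd = 0.49784 / 0.00777 = 64.07

64.07


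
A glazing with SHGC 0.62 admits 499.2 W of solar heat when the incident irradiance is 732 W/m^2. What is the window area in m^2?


Rearrange Q = Area * SHGC * Irradiance:
  Area = Q / (SHGC * Irradiance)
  Area = 499.2 / (0.62 * 732) = 1.1 m^2

1.1 m^2


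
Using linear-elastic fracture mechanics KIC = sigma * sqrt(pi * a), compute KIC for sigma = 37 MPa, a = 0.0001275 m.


Fracture toughness: KIC = sigma * sqrt(pi * a)
  pi * a = pi * 0.0001275 = 0.000400553
  sqrt(pi * a) = 0.020014
  KIC = 37 * 0.020014 = 0.741 MPa*sqrt(m)

0.741 MPa*sqrt(m)


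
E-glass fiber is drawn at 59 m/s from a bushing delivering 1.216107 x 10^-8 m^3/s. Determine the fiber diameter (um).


Cross-sectional area from continuity:
  A = Q / v = 1.216107 x 10^-8 / 59 = 2.061198 x 10^-10 m^2
Diameter from circular cross-section:
  d = sqrt(4A / pi) * 10^6 (m -> um)
  d = sqrt(4 * 2.061198 x 10^-10 / pi) * 10^6 = 16.2 um

16.2 um


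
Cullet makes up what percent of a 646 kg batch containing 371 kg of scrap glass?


Cullet ratio = (cullet mass / total batch mass) * 100
  Ratio = 371 / 646 * 100 = 57.43%

57.43%


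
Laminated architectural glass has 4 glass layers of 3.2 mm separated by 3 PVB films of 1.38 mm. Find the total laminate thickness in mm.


Total thickness = glass contribution + PVB contribution
  Glass: 4 * 3.2 = 12.8 mm
  PVB: 3 * 1.38 = 4.14 mm
  Total = 12.8 + 4.14 = 16.94 mm

16.94 mm


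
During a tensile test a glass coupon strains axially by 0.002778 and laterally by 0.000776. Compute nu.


Poisson's ratio: nu = lateral strain / axial strain
  nu = 0.000776 / 0.002778 = 0.2793

0.2793


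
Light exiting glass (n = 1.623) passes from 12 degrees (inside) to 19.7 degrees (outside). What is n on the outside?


Apply Snell's law: n1 * sin(theta1) = n2 * sin(theta2)
  n2 = n1 * sin(theta1) / sin(theta2)
  sin(12) = 0.207912
  sin(19.7) = 0.337095
  n2 = 1.623 * 0.207912 / 0.337095 = 1.001

1.001


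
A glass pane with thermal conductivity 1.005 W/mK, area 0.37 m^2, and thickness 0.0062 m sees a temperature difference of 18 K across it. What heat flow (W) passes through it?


Fourier's law: Q = k * A * dT / t
  Q = 1.005 * 0.37 * 18 / 0.0062
  Q = 6.6933 / 0.0062 = 1079.6 W

1079.6 W


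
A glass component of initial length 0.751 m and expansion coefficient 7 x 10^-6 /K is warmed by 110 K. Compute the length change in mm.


Thermal expansion formula: dL = alpha * L0 * dT
  dL = (7 x 10^-6) * 0.751 * 110 = 0.00057827 m
Convert to mm: 0.00057827 * 1000 = 0.5783 mm

0.5783 mm


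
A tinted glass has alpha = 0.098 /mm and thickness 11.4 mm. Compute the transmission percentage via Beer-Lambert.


Beer-Lambert law: T = exp(-alpha * thickness)
  exponent = -0.098 * 11.4 = -1.1172
  T = exp(-1.1172) = 0.3272
  Percentage = 0.3272 * 100 = 32.72%

32.72%


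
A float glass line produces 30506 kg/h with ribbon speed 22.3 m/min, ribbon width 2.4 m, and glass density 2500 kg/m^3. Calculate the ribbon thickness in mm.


Ribbon cross-section from mass balance:
  Volume rate = throughput / density = 30506 / 2500 = 12.2024 m^3/h
  thickness = volume rate / (speed * 60 * width), i.e.
  thickness = throughput / (60 * speed * width * density) * 1000
  thickness = 30506 / (60 * 22.3 * 2.4 * 2500) * 1000 = 3.8 mm

3.8 mm


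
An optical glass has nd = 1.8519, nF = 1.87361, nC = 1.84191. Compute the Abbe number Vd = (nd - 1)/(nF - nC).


Abbe number formula: Vd = (nd - 1) / (nF - nC)
  nd - 1 = 1.8519 - 1 = 0.8519
  nF - nC = 1.87361 - 1.84191 = 0.0317
  Vd = 0.8519 / 0.0317 = 26.87

26.87


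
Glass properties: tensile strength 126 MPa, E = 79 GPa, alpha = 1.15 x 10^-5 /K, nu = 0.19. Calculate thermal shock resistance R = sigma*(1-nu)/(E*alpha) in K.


Thermal shock resistance: R = sigma * (1 - nu) / (E * alpha)
  Numerator = 126 * (1 - 0.19) = 102.06
  Denominator = 79 * 1000 * (1.15 x 10^-5) = 0.9085
  R = 102.06 / 0.9085 = 112.3 K

112.3 K


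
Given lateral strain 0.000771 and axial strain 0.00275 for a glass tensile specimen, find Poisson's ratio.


Poisson's ratio: nu = lateral strain / axial strain
  nu = 0.000771 / 0.00275 = 0.2804

0.2804


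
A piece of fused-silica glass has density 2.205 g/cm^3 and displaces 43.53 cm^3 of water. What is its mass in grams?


Rearrange rho = m / V:
  m = rho * V
  m = 2.205 * 43.53 = 95.984 g

95.984 g


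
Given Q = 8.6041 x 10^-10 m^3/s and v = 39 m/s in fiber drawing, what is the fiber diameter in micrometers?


Cross-sectional area from continuity:
  A = Q / v = 8.6041 x 10^-10 / 39 = 2.206179 x 10^-11 m^2
Diameter from circular cross-section:
  d = sqrt(4A / pi) * 10^6 (m -> um)
  d = sqrt(4 * 2.206179 x 10^-11 / pi) * 10^6 = 5.3 um

5.3 um


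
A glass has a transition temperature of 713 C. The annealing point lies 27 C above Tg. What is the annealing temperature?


The annealing temperature is Tg plus the offset:
  T_anneal = 713 + 27 = 740 C

740 C


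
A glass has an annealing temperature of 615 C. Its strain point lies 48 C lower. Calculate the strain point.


Strain point = annealing point - difference:
  T_strain = 615 - 48 = 567 C

567 C


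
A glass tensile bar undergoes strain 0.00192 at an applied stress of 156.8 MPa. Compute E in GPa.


Young's modulus: E = stress / strain
  E = 156.8 MPa / 0.00192 = 81666.67 MPa
Convert to GPa: 81666.67 / 1000 = 81.67 GPa

81.67 GPa


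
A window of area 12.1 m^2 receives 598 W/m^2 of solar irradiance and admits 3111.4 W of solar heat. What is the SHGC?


Rearrange Q = Area * SHGC * Irradiance:
  SHGC = Q / (Area * Irradiance)
  SHGC = 3111.4 / (12.1 * 598) = 0.43

0.43


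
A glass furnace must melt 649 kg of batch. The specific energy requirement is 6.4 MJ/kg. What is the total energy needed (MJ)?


Total energy = mass * specific energy
  E = 649 * 6.4 = 4153.6 MJ

4153.6 MJ


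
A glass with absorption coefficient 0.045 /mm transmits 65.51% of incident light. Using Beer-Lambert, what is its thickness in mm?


Rearrange T = exp(-alpha * thickness):
  thickness = -ln(T) / alpha
  T = 65.51/100 = 0.6551
  ln(T) = -0.42297
  -ln(T) = 0.42297
  thickness = 0.42297 / 0.045 = 9.4 mm

9.4 mm


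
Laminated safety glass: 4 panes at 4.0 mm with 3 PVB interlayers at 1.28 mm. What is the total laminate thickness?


Total thickness = glass contribution + PVB contribution
  Glass: 4 * 4.0 = 16.0 mm
  PVB: 3 * 1.28 = 3.84 mm
  Total = 16.0 + 3.84 = 19.84 mm

19.84 mm


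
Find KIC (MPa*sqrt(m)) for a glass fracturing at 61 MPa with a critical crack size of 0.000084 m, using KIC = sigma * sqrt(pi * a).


Fracture toughness: KIC = sigma * sqrt(pi * a)
  pi * a = pi * 0.000084 = 0.000263894
  sqrt(pi * a) = 0.016245
  KIC = 61 * 0.016245 = 0.991 MPa*sqrt(m)

0.991 MPa*sqrt(m)


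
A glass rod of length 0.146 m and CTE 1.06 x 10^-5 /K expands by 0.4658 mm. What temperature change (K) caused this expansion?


Rearrange dL = alpha * L0 * dT for dT:
  dT = dL / (alpha * L0)
  dL (m) = 0.4658 / 1000 = 0.0004658
  dT = 0.0004658 / ((1.06 x 10^-5) * 0.146) = 301.0 K

301.0 K


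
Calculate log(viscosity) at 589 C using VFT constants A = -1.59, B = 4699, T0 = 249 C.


VFT equation: log(eta) = A + B / (T - T0)
  T - T0 = 589 - 249 = 340
  B / (T - T0) = 4699 / 340 = 13.821
  log(eta) = -1.59 + 13.821 = 12.231

12.231


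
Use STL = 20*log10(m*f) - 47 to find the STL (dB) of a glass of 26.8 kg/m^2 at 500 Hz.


Mass law: STL = 20 * log10(m * f) - 47
  m * f = 26.8 * 500 = 13400
  log10(13400) = 4.1271
  STL = 20 * 4.1271 - 47 = 82.542 - 47 = 35.5 dB

35.5 dB


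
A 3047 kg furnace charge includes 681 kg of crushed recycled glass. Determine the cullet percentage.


Cullet ratio = (cullet mass / total batch mass) * 100
  Ratio = 681 / 3047 * 100 = 22.35%

22.35%


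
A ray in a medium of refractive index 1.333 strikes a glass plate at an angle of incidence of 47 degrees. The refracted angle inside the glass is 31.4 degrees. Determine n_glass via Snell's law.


Apply Snell's law: n1 * sin(theta1) = n2 * sin(theta2)
  n2 = n1 * sin(theta1) / sin(theta2)
  sin(47) = 0.731354
  sin(31.4) = 0.52101
  n2 = 1.333 * 0.731354 / 0.52101 = 1.8712

1.8712


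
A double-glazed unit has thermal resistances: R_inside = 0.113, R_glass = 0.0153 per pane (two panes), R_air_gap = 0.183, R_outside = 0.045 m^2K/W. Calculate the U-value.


Total thermal resistance (series):
  R_total = R_in + R_glass + R_air + R_glass + R_out
  R_total = 0.113 + 0.0153 + 0.183 + 0.0153 + 0.045 = 0.3716 m^2K/W
U-value = 1 / R_total = 1 / 0.3716 = 2.691 W/m^2K

2.691 W/m^2K


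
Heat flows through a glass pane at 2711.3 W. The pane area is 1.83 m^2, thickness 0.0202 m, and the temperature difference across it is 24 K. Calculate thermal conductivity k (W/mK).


Fourier's law rearranged: k = Q * t / (A * dT)
  Numerator = 2711.3 * 0.0202 = 54.76826
  Denominator = 1.83 * 24 = 43.92
  k = 54.76826 / 43.92 = 1.247 W/mK

1.247 W/mK


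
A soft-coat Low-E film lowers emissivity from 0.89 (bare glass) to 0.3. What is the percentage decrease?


Percentage reduction = (1 - coated/uncoated) * 100
  Ratio = 0.3 / 0.89 = 0.3371
  Reduction = (1 - 0.3371) * 100 = 66.3%

66.3%


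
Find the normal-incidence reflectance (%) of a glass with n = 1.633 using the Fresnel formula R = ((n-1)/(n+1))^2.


Fresnel reflectance at normal incidence:
  R = ((n - 1)/(n + 1))^2
  (n - 1)/(n + 1) = (1.633 - 1)/(1.633 + 1) = 0.24041
  R = 0.24041^2 = 0.057797
  R(%) = 0.057797 * 100 = 5.78%

5.78%


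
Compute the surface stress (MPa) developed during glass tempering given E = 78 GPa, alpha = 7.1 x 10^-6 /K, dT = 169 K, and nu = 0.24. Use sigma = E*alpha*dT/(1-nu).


Tempering stress: sigma = E * alpha * dT / (1 - nu)
  E (MPa) = 78 * 1000 = 78000
  Numerator = 78000 * (7.1 x 10^-6) * 169 = 93.5922
  Denominator = 1 - 0.24 = 0.76
  sigma = 93.5922 / 0.76 = 123.1 MPa

123.1 MPa


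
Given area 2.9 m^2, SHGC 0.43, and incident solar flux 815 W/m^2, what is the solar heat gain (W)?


Solar heat gain: Q = Area * SHGC * Irradiance
  Q = 2.9 * 0.43 * 815 = 1016.3 W

1016.3 W


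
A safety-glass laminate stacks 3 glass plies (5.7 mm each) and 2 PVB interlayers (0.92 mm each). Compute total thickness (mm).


Total thickness = glass contribution + PVB contribution
  Glass: 3 * 5.7 = 17.1 mm
  PVB: 2 * 0.92 = 1.84 mm
  Total = 17.1 + 1.84 = 18.94 mm

18.94 mm


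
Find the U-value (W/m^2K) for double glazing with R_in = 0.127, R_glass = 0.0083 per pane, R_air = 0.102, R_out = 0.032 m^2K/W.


Total thermal resistance (series):
  R_total = R_in + R_glass + R_air + R_glass + R_out
  R_total = 0.127 + 0.0083 + 0.102 + 0.0083 + 0.032 = 0.2776 m^2K/W
U-value = 1 / R_total = 1 / 0.2776 = 3.602 W/m^2K

3.602 W/m^2K


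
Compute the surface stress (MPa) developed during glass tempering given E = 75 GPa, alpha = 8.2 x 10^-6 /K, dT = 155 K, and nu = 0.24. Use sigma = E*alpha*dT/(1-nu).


Tempering stress: sigma = E * alpha * dT / (1 - nu)
  E (MPa) = 75 * 1000 = 75000
  Numerator = 75000 * (8.2 x 10^-6) * 155 = 95.325
  Denominator = 1 - 0.24 = 0.76
  sigma = 95.325 / 0.76 = 125.4 MPa

125.4 MPa


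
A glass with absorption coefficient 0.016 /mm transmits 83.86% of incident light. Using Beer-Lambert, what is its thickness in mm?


Rearrange T = exp(-alpha * thickness):
  thickness = -ln(T) / alpha
  T = 83.86/100 = 0.8386
  ln(T) = -0.17602
  -ln(T) = 0.17602
  thickness = 0.17602 / 0.016 = 11.0 mm

11.0 mm


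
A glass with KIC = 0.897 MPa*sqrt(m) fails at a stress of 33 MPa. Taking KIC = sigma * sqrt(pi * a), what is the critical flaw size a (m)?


Rearrange KIC = sigma * sqrt(pi * a):
  sqrt(pi * a) = KIC / sigma
  sqrt(pi * a) = 0.897 / 33 = 0.027182
  a = (KIC / sigma)^2 / pi
  a = 0.027182^2 / pi = 0.0002352 m

0.0002352 m


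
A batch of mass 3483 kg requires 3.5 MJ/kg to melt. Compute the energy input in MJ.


Total energy = mass * specific energy
  E = 3483 * 3.5 = 12190.5 MJ

12190.5 MJ


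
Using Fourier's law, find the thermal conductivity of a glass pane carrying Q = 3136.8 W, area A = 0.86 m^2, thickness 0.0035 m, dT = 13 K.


Fourier's law rearranged: k = Q * t / (A * dT)
  Numerator = 3136.8 * 0.0035 = 10.9788
  Denominator = 0.86 * 13 = 11.18
  k = 10.9788 / 11.18 = 0.982 W/mK

0.982 W/mK


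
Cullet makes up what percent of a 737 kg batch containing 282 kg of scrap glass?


Cullet ratio = (cullet mass / total batch mass) * 100
  Ratio = 282 / 737 * 100 = 38.26%

38.26%


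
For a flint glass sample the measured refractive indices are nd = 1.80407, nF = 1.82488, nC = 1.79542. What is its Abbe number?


Abbe number formula: Vd = (nd - 1) / (nF - nC)
  nd - 1 = 1.80407 - 1 = 0.80407
  nF - nC = 1.82488 - 1.79542 = 0.02946
  Vd = 0.80407 / 0.02946 = 27.29

27.29


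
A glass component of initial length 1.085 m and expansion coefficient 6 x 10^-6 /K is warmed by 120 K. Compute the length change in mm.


Thermal expansion formula: dL = alpha * L0 * dT
  dL = (6 x 10^-6) * 1.085 * 120 = 0.0007812 m
Convert to mm: 0.0007812 * 1000 = 0.7812 mm

0.7812 mm


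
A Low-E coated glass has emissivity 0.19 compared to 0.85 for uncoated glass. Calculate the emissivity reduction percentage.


Percentage reduction = (1 - coated/uncoated) * 100
  Ratio = 0.19 / 0.85 = 0.2235
  Reduction = (1 - 0.2235) * 100 = 77.6%

77.6%


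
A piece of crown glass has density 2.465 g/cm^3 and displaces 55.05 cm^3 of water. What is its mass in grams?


Rearrange rho = m / V:
  m = rho * V
  m = 2.465 * 55.05 = 135.698 g

135.698 g


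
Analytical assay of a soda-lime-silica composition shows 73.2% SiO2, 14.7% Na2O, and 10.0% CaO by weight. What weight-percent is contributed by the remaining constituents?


Sum the three major oxides:
  SiO2 + Na2O + CaO = 73.2 + 14.7 + 10.0 = 97.9%
Subtract from 100%:
  Others = 100 - 97.9 = 2.1%

2.1%


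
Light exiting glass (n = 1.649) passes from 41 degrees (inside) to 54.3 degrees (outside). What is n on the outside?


Apply Snell's law: n1 * sin(theta1) = n2 * sin(theta2)
  n2 = n1 * sin(theta1) / sin(theta2)
  sin(41) = 0.656059
  sin(54.3) = 0.812084
  n2 = 1.649 * 0.656059 / 0.812084 = 1.3322

1.3322


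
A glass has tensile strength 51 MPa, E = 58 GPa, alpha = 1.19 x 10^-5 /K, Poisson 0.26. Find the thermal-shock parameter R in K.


Thermal shock resistance: R = sigma * (1 - nu) / (E * alpha)
  Numerator = 51 * (1 - 0.26) = 37.74
  Denominator = 58 * 1000 * (1.19 x 10^-5) = 0.6902
  R = 37.74 / 0.6902 = 54.7 K

54.7 K


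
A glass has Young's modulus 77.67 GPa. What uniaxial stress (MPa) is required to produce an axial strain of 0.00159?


Rearrange E = sigma / epsilon:
  sigma = E * epsilon
  E (MPa) = 77.67 * 1000 = 77670
  sigma = 77670 * 0.00159 = 123.5 MPa

123.5 MPa


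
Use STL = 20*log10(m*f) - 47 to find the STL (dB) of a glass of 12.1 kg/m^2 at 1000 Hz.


Mass law: STL = 20 * log10(m * f) - 47
  m * f = 12.1 * 1000 = 12100
  log10(12100) = 4.08279
  STL = 20 * 4.08279 - 47 = 81.6558 - 47 = 34.7 dB

34.7 dB


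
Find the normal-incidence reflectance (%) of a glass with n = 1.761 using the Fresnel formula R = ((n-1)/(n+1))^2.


Fresnel reflectance at normal incidence:
  R = ((n - 1)/(n + 1))^2
  (n - 1)/(n + 1) = (1.761 - 1)/(1.761 + 1) = 0.275625
  R = 0.275625^2 = 0.0759691
  R(%) = 0.0759691 * 100 = 7.597%

7.597%


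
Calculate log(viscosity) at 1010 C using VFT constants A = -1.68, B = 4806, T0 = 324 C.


VFT equation: log(eta) = A + B / (T - T0)
  T - T0 = 1010 - 324 = 686
  B / (T - T0) = 4806 / 686 = 7.006
  log(eta) = -1.68 + 7.006 = 5.326

5.326


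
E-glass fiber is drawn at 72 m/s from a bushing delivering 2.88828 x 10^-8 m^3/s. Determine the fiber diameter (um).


Cross-sectional area from continuity:
  A = Q / v = 2.88828 x 10^-8 / 72 = 4.0115 x 10^-10 m^2
Diameter from circular cross-section:
  d = sqrt(4A / pi) * 10^6 (m -> um)
  d = sqrt(4 * 4.0115 x 10^-10 / pi) * 10^6 = 22.6 um

22.6 um


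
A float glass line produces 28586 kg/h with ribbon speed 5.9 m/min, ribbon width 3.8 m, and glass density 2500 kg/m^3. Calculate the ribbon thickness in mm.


Ribbon cross-section from mass balance:
  Volume rate = throughput / density = 28586 / 2500 = 11.4344 m^3/h
  thickness = volume rate / (speed * 60 * width), i.e.
  thickness = throughput / (60 * speed * width * density) * 1000
  thickness = 28586 / (60 * 5.9 * 3.8 * 2500) * 1000 = 8.5 mm

8.5 mm


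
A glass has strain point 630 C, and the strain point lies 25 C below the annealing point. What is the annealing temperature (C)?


T_anneal = T_strain + gap:
  T_anneal = 630 + 25 = 655 C

655 C


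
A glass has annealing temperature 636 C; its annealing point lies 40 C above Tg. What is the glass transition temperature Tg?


Rearrange T_anneal = Tg + offset for Tg:
  Tg = T_anneal - offset = 636 - 40 = 596 C

596 C


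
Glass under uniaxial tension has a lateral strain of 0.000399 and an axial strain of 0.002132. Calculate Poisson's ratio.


Poisson's ratio: nu = lateral strain / axial strain
  nu = 0.000399 / 0.002132 = 0.1871

0.1871


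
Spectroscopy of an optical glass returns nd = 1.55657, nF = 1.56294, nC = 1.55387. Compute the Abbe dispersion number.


Abbe number formula: Vd = (nd - 1) / (nF - nC)
  nd - 1 = 1.55657 - 1 = 0.55657
  nF - nC = 1.56294 - 1.55387 = 0.00907
  Vd = 0.55657 / 0.00907 = 61.36

61.36


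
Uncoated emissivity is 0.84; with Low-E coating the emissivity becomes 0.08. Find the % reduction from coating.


Percentage reduction = (1 - coated/uncoated) * 100
  Ratio = 0.08 / 0.84 = 0.0952
  Reduction = (1 - 0.0952) * 100 = 90.5%

90.5%


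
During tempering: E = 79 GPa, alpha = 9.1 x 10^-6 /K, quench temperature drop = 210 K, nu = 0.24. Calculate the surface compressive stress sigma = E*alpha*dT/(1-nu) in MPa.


Tempering stress: sigma = E * alpha * dT / (1 - nu)
  E (MPa) = 79 * 1000 = 79000
  Numerator = 79000 * (9.1 x 10^-6) * 210 = 150.969
  Denominator = 1 - 0.24 = 0.76
  sigma = 150.969 / 0.76 = 198.6 MPa

198.6 MPa


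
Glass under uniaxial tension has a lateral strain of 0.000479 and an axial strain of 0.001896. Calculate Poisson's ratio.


Poisson's ratio: nu = lateral strain / axial strain
  nu = 0.000479 / 0.001896 = 0.2526

0.2526


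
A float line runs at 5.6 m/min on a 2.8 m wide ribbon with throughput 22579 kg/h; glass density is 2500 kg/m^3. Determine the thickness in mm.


Ribbon cross-section from mass balance:
  Volume rate = throughput / density = 22579 / 2500 = 9.0316 m^3/h
  thickness = volume rate / (speed * 60 * width), i.e.
  thickness = throughput / (60 * speed * width * density) * 1000
  thickness = 22579 / (60 * 5.6 * 2.8 * 2500) * 1000 = 9.6 mm

9.6 mm


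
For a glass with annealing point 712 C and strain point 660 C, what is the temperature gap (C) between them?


Gap = T_anneal - T_strain:
  gap = 712 - 660 = 52 C

52 C


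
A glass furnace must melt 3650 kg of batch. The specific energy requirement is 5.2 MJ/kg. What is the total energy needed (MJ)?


Total energy = mass * specific energy
  E = 3650 * 5.2 = 18980 MJ

18980 MJ


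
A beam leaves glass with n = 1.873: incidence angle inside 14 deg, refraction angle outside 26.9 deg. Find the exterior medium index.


Apply Snell's law: n1 * sin(theta1) = n2 * sin(theta2)
  n2 = n1 * sin(theta1) / sin(theta2)
  sin(14) = 0.241922
  sin(26.9) = 0.452435
  n2 = 1.873 * 0.241922 / 0.452435 = 1.0015

1.0015


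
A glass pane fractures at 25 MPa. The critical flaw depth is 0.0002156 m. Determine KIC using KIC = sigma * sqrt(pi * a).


Fracture toughness: KIC = sigma * sqrt(pi * a)
  pi * a = pi * 0.0002156 = 0.000677327
  sqrt(pi * a) = 0.026026
  KIC = 25 * 0.026026 = 0.651 MPa*sqrt(m)

0.651 MPa*sqrt(m)


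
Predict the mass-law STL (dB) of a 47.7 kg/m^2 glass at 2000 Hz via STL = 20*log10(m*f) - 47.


Mass law: STL = 20 * log10(m * f) - 47
  m * f = 47.7 * 2000 = 95400
  log10(95400) = 4.97955
  STL = 20 * 4.97955 - 47 = 99.591 - 47 = 52.6 dB

52.6 dB


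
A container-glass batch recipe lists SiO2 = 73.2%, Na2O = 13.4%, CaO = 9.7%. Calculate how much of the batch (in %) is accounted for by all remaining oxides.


Sum the three major oxides:
  SiO2 + Na2O + CaO = 73.2 + 13.4 + 9.7 = 96.3%
Subtract from 100%:
  Others = 100 - 96.3 = 3.7%

3.7%


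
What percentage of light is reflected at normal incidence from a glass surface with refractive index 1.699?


Fresnel reflectance at normal incidence:
  R = ((n - 1)/(n + 1))^2
  (n - 1)/(n + 1) = (1.699 - 1)/(1.699 + 1) = 0.258985
  R = 0.258985^2 = 0.0670732
  R(%) = 0.0670732 * 100 = 6.707%

6.707%


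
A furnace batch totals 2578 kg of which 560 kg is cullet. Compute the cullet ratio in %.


Cullet ratio = (cullet mass / total batch mass) * 100
  Ratio = 560 / 2578 * 100 = 21.72%

21.72%


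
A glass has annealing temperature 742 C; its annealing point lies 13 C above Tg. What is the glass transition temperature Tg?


Rearrange T_anneal = Tg + offset for Tg:
  Tg = T_anneal - offset = 742 - 13 = 729 C

729 C


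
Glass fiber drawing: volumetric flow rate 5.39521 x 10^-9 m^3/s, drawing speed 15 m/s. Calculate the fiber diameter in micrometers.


Cross-sectional area from continuity:
  A = Q / v = 5.39521 x 10^-9 / 15 = 3.596807 x 10^-10 m^2
Diameter from circular cross-section:
  d = sqrt(4A / pi) * 10^6 (m -> um)
  d = sqrt(4 * 3.596807 x 10^-10 / pi) * 10^6 = 21.4 um

21.4 um


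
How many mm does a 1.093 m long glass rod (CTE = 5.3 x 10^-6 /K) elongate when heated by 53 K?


Thermal expansion formula: dL = alpha * L0 * dT
  dL = (5.3 x 10^-6) * 1.093 * 53 = 0.00030702 m
Convert to mm: 0.00030702 * 1000 = 0.307 mm

0.307 mm


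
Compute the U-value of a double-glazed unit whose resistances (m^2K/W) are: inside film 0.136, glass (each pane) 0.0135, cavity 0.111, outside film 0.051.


Total thermal resistance (series):
  R_total = R_in + R_glass + R_air + R_glass + R_out
  R_total = 0.136 + 0.0135 + 0.111 + 0.0135 + 0.051 = 0.325 m^2K/W
U-value = 1 / R_total = 1 / 0.325 = 3.077 W/m^2K

3.077 W/m^2K


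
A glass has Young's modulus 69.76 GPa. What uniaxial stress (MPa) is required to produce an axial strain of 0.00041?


Rearrange E = sigma / epsilon:
  sigma = E * epsilon
  E (MPa) = 69.76 * 1000 = 69760
  sigma = 69760 * 0.00041 = 28.6 MPa

28.6 MPa


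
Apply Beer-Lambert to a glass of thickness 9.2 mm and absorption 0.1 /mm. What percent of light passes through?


Beer-Lambert law: T = exp(-alpha * thickness)
  exponent = -0.1 * 9.2 = -0.92
  T = exp(-0.92) = 0.3985
  Percentage = 0.3985 * 100 = 39.85%

39.85%


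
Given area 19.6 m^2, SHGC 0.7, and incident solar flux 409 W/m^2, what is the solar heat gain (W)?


Solar heat gain: Q = Area * SHGC * Irradiance
  Q = 19.6 * 0.7 * 409 = 5611.5 W

5611.5 W


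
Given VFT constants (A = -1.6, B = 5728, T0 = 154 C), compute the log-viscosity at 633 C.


VFT equation: log(eta) = A + B / (T - T0)
  T - T0 = 633 - 154 = 479
  B / (T - T0) = 5728 / 479 = 11.958
  log(eta) = -1.6 + 11.958 = 10.358

10.358


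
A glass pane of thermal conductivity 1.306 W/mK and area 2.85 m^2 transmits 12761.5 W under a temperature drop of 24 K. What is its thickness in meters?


Fourier's law: t = k * A * dT / Q
  t = 1.306 * 2.85 * 24 / 12761.5
  t = 89.3304 / 12761.5 = 0.007 m

0.007 m


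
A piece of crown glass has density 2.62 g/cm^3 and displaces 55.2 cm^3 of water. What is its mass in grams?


Rearrange rho = m / V:
  m = rho * V
  m = 2.62 * 55.2 = 144.624 g

144.624 g


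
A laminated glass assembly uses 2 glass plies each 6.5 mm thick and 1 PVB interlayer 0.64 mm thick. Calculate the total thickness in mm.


Total thickness = glass contribution + PVB contribution
  Glass: 2 * 6.5 = 13.0 mm
  PVB: 1 * 0.64 = 0.64 mm
  Total = 13.0 + 0.64 = 13.64 mm

13.64 mm


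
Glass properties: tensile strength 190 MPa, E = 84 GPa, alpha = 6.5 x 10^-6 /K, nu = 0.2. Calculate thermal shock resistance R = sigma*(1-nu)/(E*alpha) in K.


Thermal shock resistance: R = sigma * (1 - nu) / (E * alpha)
  Numerator = 190 * (1 - 0.2) = 152.0
  Denominator = 84 * 1000 * (6.5 x 10^-6) = 0.546
  R = 152.0 / 0.546 = 278.4 K

278.4 K


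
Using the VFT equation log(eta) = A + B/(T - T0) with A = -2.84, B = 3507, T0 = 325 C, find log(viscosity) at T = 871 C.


VFT equation: log(eta) = A + B / (T - T0)
  T - T0 = 871 - 325 = 546
  B / (T - T0) = 3507 / 546 = 6.423
  log(eta) = -2.84 + 6.423 = 3.583

3.583


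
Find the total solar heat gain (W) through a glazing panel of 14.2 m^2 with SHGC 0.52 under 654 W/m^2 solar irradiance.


Solar heat gain: Q = Area * SHGC * Irradiance
  Q = 14.2 * 0.52 * 654 = 4829.1 W

4829.1 W


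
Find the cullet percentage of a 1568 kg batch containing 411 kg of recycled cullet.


Cullet ratio = (cullet mass / total batch mass) * 100
  Ratio = 411 / 1568 * 100 = 26.21%

26.21%


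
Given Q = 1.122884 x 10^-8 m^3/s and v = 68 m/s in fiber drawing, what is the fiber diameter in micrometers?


Cross-sectional area from continuity:
  A = Q / v = 1.122884 x 10^-8 / 68 = 1.6513 x 10^-10 m^2
Diameter from circular cross-section:
  d = sqrt(4A / pi) * 10^6 (m -> um)
  d = sqrt(4 * 1.6513 x 10^-10 / pi) * 10^6 = 14.5 um

14.5 um


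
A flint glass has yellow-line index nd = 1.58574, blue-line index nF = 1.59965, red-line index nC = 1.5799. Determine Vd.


Abbe number formula: Vd = (nd - 1) / (nF - nC)
  nd - 1 = 1.58574 - 1 = 0.58574
  nF - nC = 1.59965 - 1.5799 = 0.01975
  Vd = 0.58574 / 0.01975 = 29.66

29.66


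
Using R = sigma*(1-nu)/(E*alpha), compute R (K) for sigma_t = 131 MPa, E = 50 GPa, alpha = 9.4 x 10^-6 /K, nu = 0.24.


Thermal shock resistance: R = sigma * (1 - nu) / (E * alpha)
  Numerator = 131 * (1 - 0.24) = 99.56
  Denominator = 50 * 1000 * (9.4 x 10^-6) = 0.47
  R = 99.56 / 0.47 = 211.8 K

211.8 K


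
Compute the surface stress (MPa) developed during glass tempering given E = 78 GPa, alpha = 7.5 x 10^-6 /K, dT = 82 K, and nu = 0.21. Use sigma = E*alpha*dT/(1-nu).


Tempering stress: sigma = E * alpha * dT / (1 - nu)
  E (MPa) = 78 * 1000 = 78000
  Numerator = 78000 * (7.5 x 10^-6) * 82 = 47.97
  Denominator = 1 - 0.21 = 0.79
  sigma = 47.97 / 0.79 = 60.7 MPa

60.7 MPa


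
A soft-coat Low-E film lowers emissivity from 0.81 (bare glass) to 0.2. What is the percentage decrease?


Percentage reduction = (1 - coated/uncoated) * 100
  Ratio = 0.2 / 0.81 = 0.2469
  Reduction = (1 - 0.2469) * 100 = 75.3%

75.3%


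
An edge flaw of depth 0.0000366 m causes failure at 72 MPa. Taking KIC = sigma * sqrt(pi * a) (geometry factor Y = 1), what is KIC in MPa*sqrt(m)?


Fracture toughness: KIC = sigma * sqrt(pi * a)
  pi * a = pi * 0.0000366 = 0.000114982
  sqrt(pi * a) = 0.010723
  KIC = 72 * 0.010723 = 0.772 MPa*sqrt(m)

0.772 MPa*sqrt(m)


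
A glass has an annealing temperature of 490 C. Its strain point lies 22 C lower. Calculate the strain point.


Strain point = annealing point - difference:
  T_strain = 490 - 22 = 468 C

468 C


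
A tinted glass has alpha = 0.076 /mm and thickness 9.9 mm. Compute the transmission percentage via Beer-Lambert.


Beer-Lambert law: T = exp(-alpha * thickness)
  exponent = -0.076 * 9.9 = -0.7524
  T = exp(-0.7524) = 0.4712
  Percentage = 0.4712 * 100 = 47.12%

47.12%


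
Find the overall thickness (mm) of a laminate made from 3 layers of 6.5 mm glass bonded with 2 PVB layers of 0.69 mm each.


Total thickness = glass contribution + PVB contribution
  Glass: 3 * 6.5 = 19.5 mm
  PVB: 2 * 0.69 = 1.38 mm
  Total = 19.5 + 1.38 = 20.88 mm

20.88 mm


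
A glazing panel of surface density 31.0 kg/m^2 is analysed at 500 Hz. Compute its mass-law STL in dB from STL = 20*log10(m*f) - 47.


Mass law: STL = 20 * log10(m * f) - 47
  m * f = 31.0 * 500 = 15500
  log10(15500) = 4.19033
  STL = 20 * 4.19033 - 47 = 83.8066 - 47 = 36.8 dB

36.8 dB


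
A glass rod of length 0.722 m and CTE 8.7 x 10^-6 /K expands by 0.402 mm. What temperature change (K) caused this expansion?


Rearrange dL = alpha * L0 * dT for dT:
  dT = dL / (alpha * L0)
  dL (m) = 0.402 / 1000 = 0.000402
  dT = 0.000402 / ((8.7 x 10^-6) * 0.722) = 64.0 K

64.0 K


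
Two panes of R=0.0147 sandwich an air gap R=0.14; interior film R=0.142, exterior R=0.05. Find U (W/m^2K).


Total thermal resistance (series):
  R_total = R_in + R_glass + R_air + R_glass + R_out
  R_total = 0.142 + 0.0147 + 0.14 + 0.0147 + 0.05 = 0.3614 m^2K/W
U-value = 1 / R_total = 1 / 0.3614 = 2.767 W/m^2K

2.767 W/m^2K


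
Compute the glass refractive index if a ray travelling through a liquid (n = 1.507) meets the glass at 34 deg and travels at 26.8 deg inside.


Apply Snell's law: n1 * sin(theta1) = n2 * sin(theta2)
  n2 = n1 * sin(theta1) / sin(theta2)
  sin(34) = 0.559193
  sin(26.8) = 0.450878
  n2 = 1.507 * 0.559193 / 0.450878 = 1.869

1.869


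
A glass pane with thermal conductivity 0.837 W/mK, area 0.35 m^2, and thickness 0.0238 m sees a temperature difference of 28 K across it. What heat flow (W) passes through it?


Fourier's law: Q = k * A * dT / t
  Q = 0.837 * 0.35 * 28 / 0.0238
  Q = 8.2026 / 0.0238 = 344.6 W

344.6 W


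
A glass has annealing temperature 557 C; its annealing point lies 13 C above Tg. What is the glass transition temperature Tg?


Rearrange T_anneal = Tg + offset for Tg:
  Tg = T_anneal - offset = 557 - 13 = 544 C

544 C


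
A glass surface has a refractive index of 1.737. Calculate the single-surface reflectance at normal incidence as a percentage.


Fresnel reflectance at normal incidence:
  R = ((n - 1)/(n + 1))^2
  (n - 1)/(n + 1) = (1.737 - 1)/(1.737 + 1) = 0.269273
  R = 0.269273^2 = 0.0725079
  R(%) = 0.0725079 * 100 = 7.251%

7.251%


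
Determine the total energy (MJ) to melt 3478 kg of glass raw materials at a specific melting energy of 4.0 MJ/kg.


Total energy = mass * specific energy
  E = 3478 * 4.0 = 13912 MJ

13912 MJ


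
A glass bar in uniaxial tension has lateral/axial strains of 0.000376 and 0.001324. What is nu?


Poisson's ratio: nu = lateral strain / axial strain
  nu = 0.000376 / 0.001324 = 0.284

0.284


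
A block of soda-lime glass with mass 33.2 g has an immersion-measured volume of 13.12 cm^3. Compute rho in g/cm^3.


Use the definition of density:
  rho = mass / volume
  rho = 33.2 / 13.12 = 2.53 g/cm^3

2.53 g/cm^3


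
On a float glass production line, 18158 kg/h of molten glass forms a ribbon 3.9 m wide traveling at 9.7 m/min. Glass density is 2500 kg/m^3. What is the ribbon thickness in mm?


Ribbon cross-section from mass balance:
  Volume rate = throughput / density = 18158 / 2500 = 7.2632 m^3/h
  thickness = volume rate / (speed * 60 * width), i.e.
  thickness = throughput / (60 * speed * width * density) * 1000
  thickness = 18158 / (60 * 9.7 * 3.9 * 2500) * 1000 = 3.2 mm

3.2 mm


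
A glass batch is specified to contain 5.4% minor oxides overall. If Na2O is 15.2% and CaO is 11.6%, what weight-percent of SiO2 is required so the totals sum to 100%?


Known pieces sum to 100%:
  SiO2 = 100 - (others + Na2O + CaO)
  SiO2 = 100 - (5.4 + 15.2 + 11.6) = 67.8%

67.8%


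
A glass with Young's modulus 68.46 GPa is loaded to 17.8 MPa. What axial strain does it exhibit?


Rearrange E = sigma / epsilon:
  epsilon = sigma / E
  E (MPa) = 68.46 * 1000 = 68460
  epsilon = 17.8 / 68460 = 0.00026

0.00026


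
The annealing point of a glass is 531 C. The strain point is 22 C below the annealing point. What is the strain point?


Strain point = annealing point - difference:
  T_strain = 531 - 22 = 509 C

509 C


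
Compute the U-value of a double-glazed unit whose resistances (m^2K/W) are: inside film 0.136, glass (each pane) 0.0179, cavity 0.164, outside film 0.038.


Total thermal resistance (series):
  R_total = R_in + R_glass + R_air + R_glass + R_out
  R_total = 0.136 + 0.0179 + 0.164 + 0.0179 + 0.038 = 0.3738 m^2K/W
U-value = 1 / R_total = 1 / 0.3738 = 2.675 W/m^2K

2.675 W/m^2K


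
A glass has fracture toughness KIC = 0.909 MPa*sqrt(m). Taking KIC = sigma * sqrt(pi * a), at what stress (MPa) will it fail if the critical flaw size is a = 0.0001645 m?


Rearrange KIC = sigma * sqrt(pi * a):
  sigma = KIC / sqrt(pi * a)
  sqrt(pi * 0.0001645) = 0.022733
  sigma = 0.909 / 0.022733 = 39.99 MPa

39.99 MPa


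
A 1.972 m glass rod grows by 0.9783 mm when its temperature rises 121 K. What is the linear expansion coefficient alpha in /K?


Rearrange dL = alpha * L0 * dT for alpha:
  alpha = dL / (L0 * dT)
  alpha = (0.9783 / 1000) / (1.972 * 121) = 0.0000041 /K = 4.1 x 10^-6 /K

4.1 x 10^-6 /K


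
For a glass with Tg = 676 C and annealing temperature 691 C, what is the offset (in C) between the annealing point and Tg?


Offset = T_anneal - Tg:
  offset = 691 - 676 = 15 C

15 C


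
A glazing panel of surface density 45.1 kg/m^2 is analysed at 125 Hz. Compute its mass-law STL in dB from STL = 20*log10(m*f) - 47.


Mass law: STL = 20 * log10(m * f) - 47
  m * f = 45.1 * 125 = 5637.5
  log10(5637.5) = 3.75109
  STL = 20 * 3.75109 - 47 = 75.0218 - 47 = 28.0 dB

28.0 dB


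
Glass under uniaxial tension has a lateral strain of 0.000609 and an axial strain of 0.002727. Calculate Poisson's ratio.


Poisson's ratio: nu = lateral strain / axial strain
  nu = 0.000609 / 0.002727 = 0.2233

0.2233


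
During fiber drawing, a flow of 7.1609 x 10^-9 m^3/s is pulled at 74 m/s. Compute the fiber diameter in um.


Cross-sectional area from continuity:
  A = Q / v = 7.1609 x 10^-9 / 74 = 9.676892 x 10^-11 m^2
Diameter from circular cross-section:
  d = sqrt(4A / pi) * 10^6 (m -> um)
  d = sqrt(4 * 9.676892 x 10^-11 / pi) * 10^6 = 11.1 um

11.1 um


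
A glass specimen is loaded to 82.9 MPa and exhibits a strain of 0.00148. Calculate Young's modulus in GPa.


Young's modulus: E = stress / strain
  E = 82.9 MPa / 0.00148 = 56013.51 MPa
Convert to GPa: 56013.51 / 1000 = 56.01 GPa

56.01 GPa


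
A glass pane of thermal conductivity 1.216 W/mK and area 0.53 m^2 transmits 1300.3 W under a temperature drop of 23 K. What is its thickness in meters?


Fourier's law: t = k * A * dT / Q
  t = 1.216 * 0.53 * 23 / 1300.3
  t = 14.82304 / 1300.3 = 0.0114 m

0.0114 m


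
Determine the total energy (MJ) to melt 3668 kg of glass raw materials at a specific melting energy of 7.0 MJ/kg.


Total energy = mass * specific energy
  E = 3668 * 7.0 = 25676 MJ

25676 MJ


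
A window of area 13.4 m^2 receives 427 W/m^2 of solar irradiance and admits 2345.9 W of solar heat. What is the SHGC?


Rearrange Q = Area * SHGC * Irradiance:
  SHGC = Q / (Area * Irradiance)
  SHGC = 2345.9 / (13.4 * 427) = 0.41

0.41


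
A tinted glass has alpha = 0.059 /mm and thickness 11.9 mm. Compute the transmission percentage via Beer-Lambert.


Beer-Lambert law: T = exp(-alpha * thickness)
  exponent = -0.059 * 11.9 = -0.7021
  T = exp(-0.7021) = 0.4955
  Percentage = 0.4955 * 100 = 49.55%

49.55%


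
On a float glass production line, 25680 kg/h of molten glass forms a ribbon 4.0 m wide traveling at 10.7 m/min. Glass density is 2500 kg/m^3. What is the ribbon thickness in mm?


Ribbon cross-section from mass balance:
  Volume rate = throughput / density = 25680 / 2500 = 10.272 m^3/h
  thickness = volume rate / (speed * 60 * width), i.e.
  thickness = throughput / (60 * speed * width * density) * 1000
  thickness = 25680 / (60 * 10.7 * 4.0 * 2500) * 1000 = 4.0 mm

4.0 mm


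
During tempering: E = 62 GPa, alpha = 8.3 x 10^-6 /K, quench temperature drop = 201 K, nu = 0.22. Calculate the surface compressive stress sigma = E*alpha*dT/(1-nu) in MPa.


Tempering stress: sigma = E * alpha * dT / (1 - nu)
  E (MPa) = 62 * 1000 = 62000
  Numerator = 62000 * (8.3 x 10^-6) * 201 = 103.4346
  Denominator = 1 - 0.22 = 0.78
  sigma = 103.4346 / 0.78 = 132.6 MPa

132.6 MPa


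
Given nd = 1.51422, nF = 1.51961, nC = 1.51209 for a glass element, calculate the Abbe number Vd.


Abbe number formula: Vd = (nd - 1) / (nF - nC)
  nd - 1 = 1.51422 - 1 = 0.51422
  nF - nC = 1.51961 - 1.51209 = 0.00752
  Vd = 0.51422 / 0.00752 = 68.38

68.38


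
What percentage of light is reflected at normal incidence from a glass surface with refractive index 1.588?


Fresnel reflectance at normal incidence:
  R = ((n - 1)/(n + 1))^2
  (n - 1)/(n + 1) = (1.588 - 1)/(1.588 + 1) = 0.227202
  R = 0.227202^2 = 0.0516207
  R(%) = 0.0516207 * 100 = 5.162%

5.162%


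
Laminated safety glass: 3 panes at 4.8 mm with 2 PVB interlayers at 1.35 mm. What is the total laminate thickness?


Total thickness = glass contribution + PVB contribution
  Glass: 3 * 4.8 = 14.4 mm
  PVB: 2 * 1.35 = 2.7 mm
  Total = 14.4 + 2.7 = 17.1 mm

17.1 mm


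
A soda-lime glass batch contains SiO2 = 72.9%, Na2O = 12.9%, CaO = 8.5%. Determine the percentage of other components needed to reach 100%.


Sum the three major oxides:
  SiO2 + Na2O + CaO = 72.9 + 12.9 + 8.5 = 94.3%
Subtract from 100%:
  Others = 100 - 94.3 = 5.7%

5.7%


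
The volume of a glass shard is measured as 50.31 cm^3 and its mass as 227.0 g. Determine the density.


Use the definition of density:
  rho = mass / volume
  rho = 227.0 / 50.31 = 4.512 g/cm^3

4.512 g/cm^3


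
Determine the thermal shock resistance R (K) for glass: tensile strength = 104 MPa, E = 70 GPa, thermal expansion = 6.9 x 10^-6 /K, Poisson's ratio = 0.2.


Thermal shock resistance: R = sigma * (1 - nu) / (E * alpha)
  Numerator = 104 * (1 - 0.2) = 83.2
  Denominator = 70 * 1000 * (6.9 x 10^-6) = 0.483
  R = 83.2 / 0.483 = 172.3 K

172.3 K


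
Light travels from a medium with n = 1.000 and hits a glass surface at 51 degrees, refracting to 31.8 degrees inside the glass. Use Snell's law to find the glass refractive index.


Apply Snell's law: n1 * sin(theta1) = n2 * sin(theta2)
  n2 = n1 * sin(theta1) / sin(theta2)
  sin(51) = 0.777146
  sin(31.8) = 0.526956
  n2 = 1.000 * 0.777146 / 0.526956 = 1.4748

1.4748


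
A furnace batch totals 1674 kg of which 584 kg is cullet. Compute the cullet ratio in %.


Cullet ratio = (cullet mass / total batch mass) * 100
  Ratio = 584 / 1674 * 100 = 34.89%

34.89%


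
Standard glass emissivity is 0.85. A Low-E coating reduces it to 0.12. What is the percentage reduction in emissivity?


Percentage reduction = (1 - coated/uncoated) * 100
  Ratio = 0.12 / 0.85 = 0.1412
  Reduction = (1 - 0.1412) * 100 = 85.9%

85.9%


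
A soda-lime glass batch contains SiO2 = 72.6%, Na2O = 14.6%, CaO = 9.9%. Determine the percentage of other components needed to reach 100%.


Sum the three major oxides:
  SiO2 + Na2O + CaO = 72.6 + 14.6 + 9.9 = 97.1%
Subtract from 100%:
  Others = 100 - 97.1 = 2.9%

2.9%


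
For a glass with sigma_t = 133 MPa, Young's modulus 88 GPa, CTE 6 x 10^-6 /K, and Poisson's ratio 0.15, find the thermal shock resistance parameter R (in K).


Thermal shock resistance: R = sigma * (1 - nu) / (E * alpha)
  Numerator = 133 * (1 - 0.15) = 113.05
  Denominator = 88 * 1000 * (6 x 10^-6) = 0.528
  R = 113.05 / 0.528 = 214.1 K

214.1 K


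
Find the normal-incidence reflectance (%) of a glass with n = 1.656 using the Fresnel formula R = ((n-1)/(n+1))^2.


Fresnel reflectance at normal incidence:
  R = ((n - 1)/(n + 1))^2
  (n - 1)/(n + 1) = (1.656 - 1)/(1.656 + 1) = 0.246988
  R = 0.246988^2 = 0.0610031
  R(%) = 0.0610031 * 100 = 6.1%

6.1%


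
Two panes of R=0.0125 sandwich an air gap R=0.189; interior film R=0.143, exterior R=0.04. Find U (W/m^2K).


Total thermal resistance (series):
  R_total = R_in + R_glass + R_air + R_glass + R_out
  R_total = 0.143 + 0.0125 + 0.189 + 0.0125 + 0.04 = 0.397 m^2K/W
U-value = 1 / R_total = 1 / 0.397 = 2.519 W/m^2K

2.519 W/m^2K
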